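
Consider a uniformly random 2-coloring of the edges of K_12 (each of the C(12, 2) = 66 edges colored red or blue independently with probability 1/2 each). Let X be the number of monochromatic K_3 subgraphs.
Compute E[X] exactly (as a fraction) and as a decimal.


Let X = Σ_S X_S over the C(12, 3) = 220 subsets S of size 3, where X_S = 1 if the K_3 on S is monochromatic.
For a fixed S, the K_3 on S has C(3, 2) = 3 edges. P[all 3 edges red] = (1/2)^3, and likewise for blue, so P[monochromatic] = 2·(1/2)^3 = 2^{1 − 3} = 1/4.
By linearity of expectation: E[X] = C(12, 3) · 2^{1 − 3} = 220 · 1/4 = 55.
Numerically: E[X] ≈ 55.00000.

E[X] = C(12,3)·2^(1−C(3,2)) = 55 ≈ 55.00000.


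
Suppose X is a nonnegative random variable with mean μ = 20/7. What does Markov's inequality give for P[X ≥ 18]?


μ = E[X] = 20/7, a = 18.
Markov: P[X ≥ 18] ≤ μ/a = (20/7)/18 = 10/63.
Numerically: ≈ 0.1587.
(Since a = 18 > μ = 2.8571, the bound 10/63 is < 1 and informative.)

P[X ≥ 18] ≤ 10/63 ≈ 0.1587.


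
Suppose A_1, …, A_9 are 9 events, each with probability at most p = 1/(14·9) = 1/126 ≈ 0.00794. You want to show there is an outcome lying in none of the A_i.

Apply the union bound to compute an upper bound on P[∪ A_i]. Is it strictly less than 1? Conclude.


Union bound: P[∪_{i=1}^{9} A_i] ≤ Σ_i P[A_i] ≤ 9·p = 9·(1/126) = 1/14.
Numerically: 1/14 ≈ 0.07143.
Is 1/14 < 1? YES.
Since P[∪ A_i] ≤ 1/14 < 1, the complement has P[∩ A_i^c] ≥ 1 − 1/14 = 13/14 > 0, so some outcome avoids every A_i.

9·p = 1/14 ≈ 0.07143; existence CERTIFIED by the union bound.


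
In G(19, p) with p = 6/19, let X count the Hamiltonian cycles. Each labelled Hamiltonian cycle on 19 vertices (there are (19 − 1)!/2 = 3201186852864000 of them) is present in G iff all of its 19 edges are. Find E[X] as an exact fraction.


K_19 has (19 − 1)!/2 = 3201186852864000 labelled Hamiltonian cycles.
For each such Hamiltonian cycle H, let X_H = 1 if all 19 edges of H are present in G. Then P[X_H = 1] = p^{19} = (6/19)^{19} = 609359740010496/1978419655660313589123979.
Summing the indicators: E[X] = Σ_H E[X_H] = 3201186852864000 · p^{19} = 3201186852864000 · 609359740010496/1978419655660313589123979 = 1950674388386224952567660544000/1978419655660313589123979.
Numerically: E[X] ≈ 9.86e+05.

E[X] = 3201186852864000 · (6/19)^{19} = 1950674388386224952567660544000/1978419655660313589123979 ≈ 9.86e+05.


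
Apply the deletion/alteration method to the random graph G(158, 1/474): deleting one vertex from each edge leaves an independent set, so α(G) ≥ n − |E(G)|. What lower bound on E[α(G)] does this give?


E[|E(G)|] = C(158, 2)·p = 12403 · (1/474) = 157/6.
E[α(G)] ≥ n − E[|E(G)|] = 158 − 157/6 = 791/6.
Numerically: ≈ 131.83333.
(This is only a lower bound; the true E[α(G)] may be larger.)

E[α(G)] ≥ 791/6 ≈ 131.83333.


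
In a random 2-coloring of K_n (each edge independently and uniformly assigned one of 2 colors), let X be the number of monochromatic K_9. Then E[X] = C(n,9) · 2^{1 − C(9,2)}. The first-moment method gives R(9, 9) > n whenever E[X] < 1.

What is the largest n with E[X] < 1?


We need C(n, 9) · 2^{1 − 36} < 1, i.e. C(n, 9) < 2^{36 − 1} = 34359738368.
Check values of n near the boundary:
  n = 59: C(59, 9) = 12565671261; 12565671261 < 34359738368? YES
  n = 60: C(60, 9) = 14783142660; 14783142660 < 34359738368? YES
  n = 61: C(61, 9) = 17341763505; 17341763505 < 34359738368? YES
  n = 62: C(62, 9) = 20286591270; 20286591270 < 34359738368? YES
  n = 63: C(63, 9) = 23667689815; 23667689815 < 34359738368? YES
  n = 64: C(64, 9) = 27540584512; 27540584512 < 34359738368? YES
  n = 65: C(65, 9) = 31966749880; 31966749880 < 34359738368? YES
  n = 66: C(66, 9) = 37014131440; 37014131440 < 34359738368? NO
  n = 67: C(67, 9) = 42757703560; 42757703560 < 34359738368? NO
  n = 68: C(68, 9) = 49280065120; 49280065120 < 34359738368? NO
The largest n with C(n, 9) < 34359738368 is n = 65 (where E[X] = 3995843735/4294967296 ≈ 0.9303549). Hence R(9, 9) > 65, i.e. R(9, 9) ≥ 66.

Largest n = 65; hence R(9, 9) > 65.


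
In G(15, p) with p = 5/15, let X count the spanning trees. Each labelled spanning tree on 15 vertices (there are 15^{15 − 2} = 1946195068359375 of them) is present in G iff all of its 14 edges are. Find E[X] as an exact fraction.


K_15 has 15^{15 − 2} = 1946195068359375 labelled spanning trees.
For each such spanning tree H, let X_H = 1 if all 14 edges of H are present in G. Then P[X_H = 1] = p^{14} = (1/3)^{14} = 1/4782969.
By linearity: E[X] = Σ_H E[X_H] = 1946195068359375 · p^{14} = 1946195068359375 · 1/4782969 = 1220703125/3.
Numerically: E[X] ≈ 4.069e+08.

E[X] = 1946195068359375 · (1/3)^{14} = 1220703125/3 ≈ 4.069e+08.


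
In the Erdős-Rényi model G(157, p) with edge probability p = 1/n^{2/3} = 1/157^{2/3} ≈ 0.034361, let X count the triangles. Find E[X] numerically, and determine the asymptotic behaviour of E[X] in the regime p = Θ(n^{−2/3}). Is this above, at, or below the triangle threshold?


Number of potential triangles: C(157, 3) = 632710.
Each occurs with probability p³ ≈ (0.034361)³ ≈ 4.0569597e-05.
By linearity: E[X] = C(157, 3)·p³ ≈ 632710 · 4.0569597e-05 ≈ 25.66879.
Since α = 2/3 < 1, p = c/n^{2/3} ≫ 1/n is above the triangle threshold p ~ 1/n. Asymptotically E[X] ~ (c³/6)·n^{3(1−α)} = (1³/6)·n^{1} → ∞; triangles are abundant w.h.p.

E[X] ≈ 25.66879; in regime p = Θ(1/n^{2/3}) E[X] diverges (above the triangle threshold p ~ 1/n).


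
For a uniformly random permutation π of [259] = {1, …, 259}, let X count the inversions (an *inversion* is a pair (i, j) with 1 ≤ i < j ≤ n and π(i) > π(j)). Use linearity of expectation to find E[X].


Write X = Σ X_I over the C(259, 2) = 33411 pairs i < j, with X_I the indicator of one inversion.
There are 33411 indicators.
For each fixed pair i < j, the values π(i) and π(j) are two distinct elements of {1, …, 259} in uniformly random order; by symmetry P[π(i) > π(j)] = 1/2.
By linearity: E[X] = 33411 · (1/2) = C(259, 2) · (1/2) = 33411/2 = 33411/2 ≈ 16705.500.

E[X] = 33411/2 = 16705.500.


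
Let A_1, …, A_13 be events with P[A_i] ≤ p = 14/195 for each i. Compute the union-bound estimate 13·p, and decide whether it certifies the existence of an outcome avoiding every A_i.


Union bound: P[∪_{i=1}^{13} A_i] ≤ Σ_i P[A_i] ≤ 13·p = 13·(14/195) = 14/15.
Numerically: 14/15 ≈ 0.9333.
Is 14/15 < 1? YES.
Since P[∪ A_i] ≤ 14/15 < 1, the complement has P[∩ A_i^c] ≥ 1 − 14/15 = 1/15 > 0, so some outcome avoids every A_i.

13·p = 14/15 ≈ 0.9333; existence CERTIFIED by the union bound.


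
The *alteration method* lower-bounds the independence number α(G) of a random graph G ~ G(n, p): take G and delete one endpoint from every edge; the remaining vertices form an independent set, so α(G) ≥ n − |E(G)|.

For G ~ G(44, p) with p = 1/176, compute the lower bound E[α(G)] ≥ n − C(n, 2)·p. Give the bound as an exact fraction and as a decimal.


E[|E(G)|] = C(44, 2)·p = 946 · (1/176) = 43/8.
E[α(G)] ≥ n − E[|E(G)|] = 44 − 43/8 = 309/8.
Numerically: ≈ 38.6250.
(This is only a lower bound; the true E[α(G)] may be larger.)

E[α(G)] ≥ 309/8 ≈ 38.6250.


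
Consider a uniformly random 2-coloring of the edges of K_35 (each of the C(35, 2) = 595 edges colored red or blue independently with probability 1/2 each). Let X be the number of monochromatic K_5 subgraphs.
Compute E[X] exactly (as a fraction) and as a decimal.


Let X = Σ_S X_S over the C(35, 5) = 324632 subsets S of size 5, where X_S = 1 if the K_5 on S is monochromatic.
For a fixed S, the K_5 on S has C(5, 2) = 10 edges. P[all 10 edges red] = (1/2)^10, and likewise for blue, so P[monochromatic] = 2·(1/2)^10 = 2^{1 − 10} = 1/512.
By linearity: E[X] = C(35, 5) · 2^{1 − 10} = 324632 · 1/512 = 40579/64.
Numerically: E[X] ≈ 634.0469.

E[X] = C(35,5)·2^(1−C(5,2)) = 40579/64 ≈ 634.0469.


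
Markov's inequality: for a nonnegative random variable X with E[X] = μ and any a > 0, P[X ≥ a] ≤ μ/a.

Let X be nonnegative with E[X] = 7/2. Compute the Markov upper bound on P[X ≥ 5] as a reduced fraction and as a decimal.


μ = E[X] = 7/2, a = 5.
Markov: P[X ≥ 5] ≤ μ/a = (7/2)/5 = 7/10.
Numerically: ≈ 0.7000.
(Since a = 5 > μ = 3.5000, the bound 7/10 is < 1 and informative.)

P[X ≥ 5] ≤ 7/10 ≈ 0.7000.


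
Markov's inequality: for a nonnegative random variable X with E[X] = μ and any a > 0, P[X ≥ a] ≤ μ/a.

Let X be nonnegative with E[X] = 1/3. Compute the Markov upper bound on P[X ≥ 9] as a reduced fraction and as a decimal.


μ = E[X] = 1/3, a = 9.
Markov: P[X ≥ 9] ≤ μ/a = (1/3)/9 = 1/27.
Numerically: ≈ 0.037.
(Since a = 9 > μ = 0.333, the bound 1/27 is < 1 and informative.)

P[X ≥ 9] ≤ 1/27 ≈ 0.037.


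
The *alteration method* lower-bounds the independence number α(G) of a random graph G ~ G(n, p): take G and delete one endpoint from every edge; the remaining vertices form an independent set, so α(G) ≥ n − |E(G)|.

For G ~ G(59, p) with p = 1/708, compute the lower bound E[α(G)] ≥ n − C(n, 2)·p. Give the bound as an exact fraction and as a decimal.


E[|E(G)|] = C(59, 2)·p = 1711 · (1/708) = 29/12.
E[α(G)] ≥ n − E[|E(G)|] = 59 − 29/12 = 679/12.
Numerically: ≈ 56.583.
(This is only a lower bound; the true E[α(G)] may be larger.)

E[α(G)] ≥ 679/12 ≈ 56.583.


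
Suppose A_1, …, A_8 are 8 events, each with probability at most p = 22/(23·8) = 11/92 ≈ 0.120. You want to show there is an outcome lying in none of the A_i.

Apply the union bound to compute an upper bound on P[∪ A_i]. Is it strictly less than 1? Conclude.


Union bound: P[∪_{i=1}^{8} A_i] ≤ Σ_i P[A_i] ≤ 8·p = 8·(11/92) = 22/23.
Numerically: 22/23 ≈ 0.957.
Is 22/23 < 1? YES.
Since P[∪ A_i] ≤ 22/23 < 1, the complement has P[∩ A_i^c] ≥ 1 − 22/23 = 1/23 > 0, so some outcome avoids every A_i.

8·p = 22/23 ≈ 0.957; existence CERTIFIED by the union bound.


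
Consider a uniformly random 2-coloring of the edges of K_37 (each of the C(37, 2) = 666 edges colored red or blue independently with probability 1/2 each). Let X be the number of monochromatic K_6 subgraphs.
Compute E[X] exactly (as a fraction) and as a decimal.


Let X = Σ_S X_S over the C(37, 6) = 2324784 subsets S of size 6, where X_S = 1 if the K_6 on S is monochromatic.
For a fixed S, the K_6 on S has C(6, 2) = 15 edges. P[all 15 edges red] = (1/2)^15, and likewise for blue, so P[monochromatic] = 2·(1/2)^15 = 2^{1 − 15} = 1/16384.
By linearity of expectation: E[X] = C(37, 6) · 2^{1 − 15} = 2324784 · 1/16384 = 145299/1024.
Numerically: E[X] ≈ 141.89355.

E[X] = C(37,6)·2^(1−C(6,2)) = 145299/1024 ≈ 141.89355.


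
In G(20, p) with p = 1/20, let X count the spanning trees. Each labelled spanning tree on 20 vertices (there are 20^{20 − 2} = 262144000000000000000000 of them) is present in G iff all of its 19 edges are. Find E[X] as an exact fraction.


K_20 has 20^{20 − 2} = 262144000000000000000000 labelled spanning trees.
For each such spanning tree H, let X_H = 1 if all 19 edges of H are present in G. Then P[X_H = 1] = p^{19} = (1/20)^{19} = 1/5242880000000000000000000.
By linearity: E[X] = Σ_H E[X_H] = 262144000000000000000000 · p^{19} = 262144000000000000000000 · 1/5242880000000000000000000 = 1/20.
Numerically: E[X] ≈ 0.05.

E[X] = 262144000000000000000000 · (1/20)^{19} = 1/20 ≈ 0.05.


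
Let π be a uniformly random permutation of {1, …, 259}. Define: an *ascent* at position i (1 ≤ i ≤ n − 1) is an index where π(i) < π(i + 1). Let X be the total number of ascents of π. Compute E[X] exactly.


Write X = Σ X_I over i = 1, …, 258, with X_I the indicator of one ascent.
There are 258 indicators.
For each fixed i, the pair (π(i), π(i+1)) is a uniformly random ordered pair of distinct values from {1, …, 259}; by symmetry P[π(i) < π(i+1)] = 1/2.
By linearity: E[X] = 258 · (1/2) = (259 − 1) · (1/2) = 129 ≈ 129.0000.

E[X] = 129 = 129.0000.


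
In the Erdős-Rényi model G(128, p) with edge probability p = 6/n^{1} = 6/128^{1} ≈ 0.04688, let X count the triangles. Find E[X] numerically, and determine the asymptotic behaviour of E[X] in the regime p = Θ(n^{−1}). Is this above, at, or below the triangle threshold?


Number of potential triangles: C(128, 3) = 341376.
Each occurs with probability p³ ≈ (0.04688)³ ≈ 1.029968e-04.
By linearity: E[X] = C(128, 3)·p³ ≈ 341376 · 1.029968e-04 ≈ 35.1606.
Here α = 1, so p = 6/n is exactly at the triangle threshold p ~ 1/n. Asymptotically E[X] → c³/6 = 6³/6 = 36 ≈ 36.0000, a bounded constant. In this regime the triangle count is asymptotically Poisson(c³/6).

E[X] ≈ 35.1606; in regime p = Θ(1/n^{1}) E[X] stays bounded (at the triangle threshold p ~ 1/n).


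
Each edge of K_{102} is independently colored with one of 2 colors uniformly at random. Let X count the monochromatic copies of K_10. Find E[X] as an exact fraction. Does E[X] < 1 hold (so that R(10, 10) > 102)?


E[X] = C(102, 10) · 2^{1 − 45} = 21300860967540 · 2^{−44} = 21300860967540/17592186044416.
As a reduced fraction: E[X] = 5325215241885/4398046511104 ≈ 1.210814.
Is E[X] < 1? NO.
Since E[X] ≥ 1, the first-moment bound is inconclusive at n = 102; it does NOT by itself certify R(10, 10) > 102.

E[X] = 5325215241885/4398046511104 ≈ 1.210814; E[X] ≥ 1; first-moment method inconclusive here.


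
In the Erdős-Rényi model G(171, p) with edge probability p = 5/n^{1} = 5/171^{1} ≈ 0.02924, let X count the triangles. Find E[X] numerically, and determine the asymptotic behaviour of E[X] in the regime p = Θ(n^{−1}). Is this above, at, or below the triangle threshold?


Number of potential triangles: C(171, 3) = 818805.
Each occurs with probability p³ ≈ (0.02924)³ ≈ 2.4998945e-05.
By linearity: E[X] = C(171, 3)·p³ ≈ 818805 · 2.4998945e-05 ≈ 20.46926.
Here α = 1, so p = 5/n is exactly at the triangle threshold p ~ 1/n. Asymptotically E[X] → c³/6 = 5³/6 = 125/6 ≈ 20.83333, a bounded constant. In this regime the triangle count is asymptotically Poisson(c³/6).

E[X] ≈ 20.46926; in regime p = Θ(1/n^{1}) E[X] stays bounded (at the triangle threshold p ~ 1/n).


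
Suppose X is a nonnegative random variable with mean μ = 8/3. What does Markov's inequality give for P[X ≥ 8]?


μ = E[X] = 8/3, a = 8.
Markov: P[X ≥ 8] ≤ μ/a = (8/3)/8 = 1/3.
Numerically: ≈ 0.33333.
(Since a = 8 > μ = 2.66667, the bound 1/3 is < 1 and informative.)

P[X ≥ 8] ≤ 1/3 ≈ 0.33333.


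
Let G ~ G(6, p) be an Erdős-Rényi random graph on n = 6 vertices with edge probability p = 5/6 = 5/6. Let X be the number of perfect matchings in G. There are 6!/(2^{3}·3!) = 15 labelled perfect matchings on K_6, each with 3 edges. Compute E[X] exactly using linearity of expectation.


K_6 has 6!/(2^{3}·3!) = 15 labelled perfect matchings.
For each such perfect matching H, let X_H = 1 if all 3 edges of H are present in G. Then P[X_H = 1] = p^{3} = (5/6)^{3} = 125/216.
By linearity of expectation: E[X] = Σ_H E[X_H] = 15 · p^{3} = 15 · 125/216 = 625/72.
Numerically: E[X] ≈ 8.68056.

E[X] = 15 · (5/6)^{3} = 625/72 ≈ 8.68056.


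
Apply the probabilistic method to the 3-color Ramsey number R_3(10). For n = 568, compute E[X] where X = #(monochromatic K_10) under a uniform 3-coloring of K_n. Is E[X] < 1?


E[X] = C(568, 10) · 3^{1 − 45} = 889446337783744949208 · 3^{−44} = 889446337783744949208/984770902183611232881.
As a reduced fraction: E[X] = 98827370864860549912/109418989131512359209 ≈ 0.903.
Is E[X] < 1? YES.
Since E[X] < 1, there exists a 3-coloring of K_{568} with no monochromatic K_10; hence R_3(10) > 568.

E[X] = 98827370864860549912/109418989131512359209 ≈ 0.903; E[X] < 1, so R_3(10) > 568.


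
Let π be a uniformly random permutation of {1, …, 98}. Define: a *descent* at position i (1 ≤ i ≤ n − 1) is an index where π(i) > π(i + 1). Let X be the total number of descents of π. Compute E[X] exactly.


Write X = Σ X_I over i = 1, …, 97, with X_I the indicator of one descent.
There are 97 indicators.
For each fixed i, the pair (π(i), π(i+1)) is a uniformly random ordered pair of distinct values from {1, …, 98}; by symmetry P[π(i) > π(i+1)] = 1/2.
By linearity: E[X] = 97 · (1/2) = (98 − 1) · (1/2) = 97/2 ≈ 48.5000.

E[X] = 97/2 = 48.5000.


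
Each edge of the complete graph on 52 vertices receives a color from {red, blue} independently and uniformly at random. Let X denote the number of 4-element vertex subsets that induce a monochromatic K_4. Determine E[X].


Let X = Σ_S X_S over the C(52, 4) = 270725 subsets S of size 4, where X_S = 1 if the K_4 on S is monochromatic.
For a fixed S, the K_4 on S has C(4, 2) = 6 edges. P[all 6 edges red] = (1/2)^6, and likewise for blue, so P[monochromatic] = 2·(1/2)^6 = 2^{1 − 6} = 1/32.
Summing: E[X] = C(52, 4) · 2^{1 − 6} = 270725 · 1/32 = 270725/32.
Numerically: E[X] ≈ 8460.15625.

E[X] = C(52,4)·2^(1−C(4,2)) = 270725/32 ≈ 8460.15625.


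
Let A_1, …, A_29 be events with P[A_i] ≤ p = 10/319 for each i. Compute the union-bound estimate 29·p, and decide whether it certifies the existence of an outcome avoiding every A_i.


Union bound: P[∪_{i=1}^{29} A_i] ≤ Σ_i P[A_i] ≤ 29·p = 29·(10/319) = 10/11.
Numerically: 10/11 ≈ 0.9090909.
Is 10/11 < 1? YES.
Since P[∪ A_i] ≤ 10/11 < 1, the complement has P[∩ A_i^c] ≥ 1 − 10/11 = 1/11 > 0, so some outcome avoids every A_i.

29·p = 10/11 ≈ 0.9090909; existence CERTIFIED by the union bound.


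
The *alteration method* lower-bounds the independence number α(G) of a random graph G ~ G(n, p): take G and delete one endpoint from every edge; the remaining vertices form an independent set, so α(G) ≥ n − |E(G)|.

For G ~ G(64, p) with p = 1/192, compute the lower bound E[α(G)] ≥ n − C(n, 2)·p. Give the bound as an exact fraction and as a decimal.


E[|E(G)|] = C(64, 2)·p = 2016 · (1/192) = 21/2.
E[α(G)] ≥ n − E[|E(G)|] = 64 − 21/2 = 107/2.
Numerically: ≈ 53.500000.
(This is only a lower bound; the true E[α(G)] may be larger.)

E[α(G)] ≥ 107/2 ≈ 53.500000.


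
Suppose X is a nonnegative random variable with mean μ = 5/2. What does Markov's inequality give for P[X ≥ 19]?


μ = E[X] = 5/2, a = 19.
Markov: P[X ≥ 19] ≤ μ/a = (5/2)/19 = 5/38.
Numerically: ≈ 0.1316.
(Since a = 19 > μ = 2.5000, the bound 5/38 is < 1 and informative.)

P[X ≥ 19] ≤ 5/38 ≈ 0.1316.


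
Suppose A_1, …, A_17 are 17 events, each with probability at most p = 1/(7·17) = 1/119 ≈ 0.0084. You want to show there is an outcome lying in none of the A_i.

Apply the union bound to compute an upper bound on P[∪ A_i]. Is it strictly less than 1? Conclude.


Union bound: P[∪_{i=1}^{17} A_i] ≤ Σ_i P[A_i] ≤ 17·p = 17·(1/119) = 1/7.
Numerically: 1/7 ≈ 0.1429.
Is 1/7 < 1? YES.
Since P[∪ A_i] ≤ 1/7 < 1, the complement has P[∩ A_i^c] ≥ 1 − 1/7 = 6/7 > 0, so some outcome avoids every A_i.

17·p = 1/7 ≈ 0.1429; existence CERTIFIED by the union bound.


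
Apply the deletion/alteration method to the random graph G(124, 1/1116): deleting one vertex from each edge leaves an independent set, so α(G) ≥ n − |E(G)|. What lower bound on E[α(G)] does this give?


E[|E(G)|] = C(124, 2)·p = 7626 · (1/1116) = 41/6.
E[α(G)] ≥ n − E[|E(G)|] = 124 − 41/6 = 703/6.
Numerically: ≈ 117.1667.
(This is only a lower bound; the true E[α(G)] may be larger.)

E[α(G)] ≥ 703/6 ≈ 117.1667.


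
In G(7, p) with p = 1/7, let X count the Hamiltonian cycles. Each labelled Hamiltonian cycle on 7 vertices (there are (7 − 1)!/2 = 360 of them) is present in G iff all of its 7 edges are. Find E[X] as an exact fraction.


K_7 has (7 − 1)!/2 = 360 labelled Hamiltonian cycles.
For each such Hamiltonian cycle H, let X_H = 1 if all 7 edges of H are present in G. Then P[X_H = 1] = p^{7} = (1/7)^{7} = 1/823543.
Summing the indicators: E[X] = Σ_H E[X_H] = 360 · p^{7} = 360 · 1/823543 = 360/823543.
Numerically: E[X] ≈ 0.000437136.

E[X] = 360 · (1/7)^{7} = 360/823543 ≈ 0.000437136.


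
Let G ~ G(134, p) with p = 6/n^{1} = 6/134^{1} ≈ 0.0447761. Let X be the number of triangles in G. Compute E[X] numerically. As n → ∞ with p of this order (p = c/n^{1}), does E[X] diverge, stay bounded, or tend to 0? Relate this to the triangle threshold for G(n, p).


Number of potential triangles: C(134, 3) = 392084.
Each occurs with probability p³ ≈ (0.0447761)³ ≈ 8.97716807e-05.
By linearity: E[X] = C(134, 3)·p³ ≈ 392084 · 8.97716807e-05 ≈ 35.198040.
Here α = 1, so p = 6/n is exactly at the triangle threshold p ~ 1/n. Asymptotically E[X] → c³/6 = 6³/6 = 36 ≈ 36.000000, a bounded constant. In this regime the triangle count is asymptotically Poisson(c³/6).

E[X] ≈ 35.198040; in regime p = Θ(1/n^{1}) E[X] stays bounded (at the triangle threshold p ~ 1/n).


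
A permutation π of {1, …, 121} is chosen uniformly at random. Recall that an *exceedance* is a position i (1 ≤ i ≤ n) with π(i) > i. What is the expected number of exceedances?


Write X = Σ_{i=1}^{121} X_i, where X_i = 1_{π(i) > i}.
For each fixed i, π(i) is uniform over {1, …, 121} (marginal of a uniform permutation), so P[π(i) > i] = (n − i)/n. Summing: Σ_{i=1}^{121} (n − i)/n = (0 + 1 + … + 120)/121 = 121(121 − 1)/(2·121) = (121 − 1)/2.
Hence E[X] = Σ_{i=1}^{121} (121 − i)/121 = 60 ≈ 60.0000.

E[X] = 60 = 60.0000.


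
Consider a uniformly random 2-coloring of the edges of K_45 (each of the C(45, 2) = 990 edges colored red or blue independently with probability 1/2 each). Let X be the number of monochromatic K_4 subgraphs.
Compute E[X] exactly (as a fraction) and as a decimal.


Let X = Σ_S X_S over the C(45, 4) = 148995 subsets S of size 4, where X_S = 1 if the K_4 on S is monochromatic.
For a fixed S, the K_4 on S has C(4, 2) = 6 edges. P[all 6 edges red] = (1/2)^6, and likewise for blue, so P[monochromatic] = 2·(1/2)^6 = 2^{1 − 6} = 1/32.
By linearity: E[X] = C(45, 4) · 2^{1 − 6} = 148995 · 1/32 = 148995/32.
Numerically: E[X] ≈ 4656.093750.

E[X] = C(45,4)·2^(1−C(4,2)) = 148995/32 ≈ 4656.093750.


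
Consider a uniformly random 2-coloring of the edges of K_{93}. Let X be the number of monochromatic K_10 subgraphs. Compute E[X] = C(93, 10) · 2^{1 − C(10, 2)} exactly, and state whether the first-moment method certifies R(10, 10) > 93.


E[X] = C(93, 10) · 2^{1 − 45} = 8079421007658 · 2^{−44} = 8079421007658/17592186044416.
As a reduced fraction: E[X] = 4039710503829/8796093022208 ≈ 0.4593.
Is E[X] < 1? YES.
Since E[X] < 1, there exists a 2-coloring of K_{93} with no monochromatic K_10; hence R(10, 10) > 93.

E[X] = 4039710503829/8796093022208 ≈ 0.4593; E[X] < 1, so R(10, 10) > 93.


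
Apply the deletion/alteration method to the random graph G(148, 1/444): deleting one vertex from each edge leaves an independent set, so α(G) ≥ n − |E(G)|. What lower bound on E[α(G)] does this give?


E[|E(G)|] = C(148, 2)·p = 10878 · (1/444) = 49/2.
E[α(G)] ≥ n − E[|E(G)|] = 148 − 49/2 = 247/2.
Numerically: ≈ 123.500.
(This is only a lower bound; the true E[α(G)] may be larger.)

E[α(G)] ≥ 247/2 ≈ 123.500.


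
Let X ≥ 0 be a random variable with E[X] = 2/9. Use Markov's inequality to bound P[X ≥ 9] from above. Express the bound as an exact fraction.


μ = E[X] = 2/9, a = 9.
Markov: P[X ≥ 9] ≤ μ/a = (2/9)/9 = 2/81.
Numerically: ≈ 0.0247.
(Since a = 9 > μ = 0.2222, the bound 2/81 is < 1 and informative.)

P[X ≥ 9] ≤ 2/81 ≈ 0.0247.


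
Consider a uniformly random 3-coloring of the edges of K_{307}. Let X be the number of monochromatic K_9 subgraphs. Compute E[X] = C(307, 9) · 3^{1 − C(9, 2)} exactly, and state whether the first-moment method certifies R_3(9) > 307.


E[X] = C(307, 9) · 3^{1 − 36} = 59303278327292350 · 3^{−35} = 59303278327292350/50031545098999707.
As a reduced fraction: E[X] = 59303278327292350/50031545098999707 ≈ 1.18532.
Is E[X] < 1? NO.
Since E[X] ≥ 1, the first-moment bound is inconclusive at n = 307; it does NOT by itself certify R_3(9) > 307.

E[X] = 59303278327292350/50031545098999707 ≈ 1.18532; E[X] ≥ 1; first-moment method inconclusive here.


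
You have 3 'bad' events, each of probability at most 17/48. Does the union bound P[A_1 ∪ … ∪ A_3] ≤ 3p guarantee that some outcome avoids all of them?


Union bound: P[∪_{i=1}^{3} A_i] ≤ Σ_i P[A_i] ≤ 3·p = 3·(17/48) = 17/16.
Numerically: 17/16 ≈ 1.06250.
Is 17/16 < 1? NO.
Since the bound 17/16 is ≥ 1, the union bound is uninformative here; it does NOT by itself certify existence.

3·p = 17/16 ≈ 1.06250; existence NOT certified by the union bound.


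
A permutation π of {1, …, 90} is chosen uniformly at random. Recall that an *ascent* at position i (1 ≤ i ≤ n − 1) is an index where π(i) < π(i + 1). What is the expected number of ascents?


Write X = Σ X_I over i = 1, …, 89, with X_I the indicator of one ascent.
There are 89 indicators.
For each fixed i, the pair (π(i), π(i+1)) is a uniformly random ordered pair of distinct values from {1, …, 90}; by symmetry P[π(i) < π(i+1)] = 1/2.
By linearity: E[X] = 89 · (1/2) = (90 − 1) · (1/2) = 89/2 ≈ 44.5000.

E[X] = 89/2 = 44.5000.


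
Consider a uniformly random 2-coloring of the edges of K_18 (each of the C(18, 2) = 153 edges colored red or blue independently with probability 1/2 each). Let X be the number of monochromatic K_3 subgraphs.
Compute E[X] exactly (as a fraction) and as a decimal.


Let X = Σ_S X_S over the C(18, 3) = 816 subsets S of size 3, where X_S = 1 if the K_3 on S is monochromatic.
For a fixed S, the K_3 on S has C(3, 2) = 3 edges. P[all 3 edges red] = (1/2)^3, and likewise for blue, so P[monochromatic] = 2·(1/2)^3 = 2^{1 − 3} = 1/4.
By linearity of expectation: E[X] = C(18, 3) · 2^{1 − 3} = 816 · 1/4 = 204.
Numerically: E[X] ≈ 204.00000.

E[X] = C(18,3)·2^(1−C(3,2)) = 204 ≈ 204.00000.


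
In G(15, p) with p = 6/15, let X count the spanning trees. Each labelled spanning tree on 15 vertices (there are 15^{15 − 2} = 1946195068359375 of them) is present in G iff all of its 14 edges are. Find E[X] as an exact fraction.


K_15 has 15^{15 − 2} = 1946195068359375 labelled spanning trees.
For each such spanning tree H, let X_H = 1 if all 14 edges of H are present in G. Then P[X_H = 1] = p^{14} = (2/5)^{14} = 16384/6103515625.
By linearity of expectation: E[X] = Σ_H E[X_H] = 1946195068359375 · p^{14} = 1946195068359375 · 16384/6103515625 = 26121388032/5.
Numerically: E[X] ≈ 5.22e+09.

E[X] = 1946195068359375 · (2/5)^{14} = 26121388032/5 ≈ 5.22e+09.


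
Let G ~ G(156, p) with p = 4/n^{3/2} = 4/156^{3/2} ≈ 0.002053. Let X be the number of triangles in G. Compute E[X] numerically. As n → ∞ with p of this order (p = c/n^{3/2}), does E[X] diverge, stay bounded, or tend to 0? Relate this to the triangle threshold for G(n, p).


Number of potential triangles: C(156, 3) = 620620.
Each occurs with probability p³ ≈ (0.002053)³ ≈ 8.652055e-09.
By linearity: E[X] = C(156, 3)·p³ ≈ 620620 · 8.652055e-09 ≈ 0.0054.
Since α = 3/2 > 1, p = c/n^{3/2} = o(1/n) is below the triangle threshold p ~ 1/n. Asymptotically E[X] ~ (c³/6)·n^{3(1−α)} = (4³/6)·n^{-1.5} → 0, so by Markov's inequality G has no triangles w.h.p.

E[X] ≈ 0.0054; in regime p = Θ(1/n^{3/2}) E[X] tends to 0 (below the triangle threshold p ~ 1/n).


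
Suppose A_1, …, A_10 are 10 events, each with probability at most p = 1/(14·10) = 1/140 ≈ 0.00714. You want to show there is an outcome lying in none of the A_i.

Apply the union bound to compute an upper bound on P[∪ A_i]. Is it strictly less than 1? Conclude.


Union bound: P[∪_{i=1}^{10} A_i] ≤ Σ_i P[A_i] ≤ 10·p = 10·(1/140) = 1/14.
Numerically: 1/14 ≈ 0.07143.
Is 1/14 < 1? YES.
Since P[∪ A_i] ≤ 1/14 < 1, the complement has P[∩ A_i^c] ≥ 1 − 1/14 = 13/14 > 0, so some outcome avoids every A_i.

10·p = 1/14 ≈ 0.07143; existence CERTIFIED by the union bound.


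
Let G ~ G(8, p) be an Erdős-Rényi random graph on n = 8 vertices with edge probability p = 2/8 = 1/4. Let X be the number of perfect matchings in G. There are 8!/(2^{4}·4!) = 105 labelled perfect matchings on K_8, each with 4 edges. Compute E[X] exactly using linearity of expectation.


K_8 has 8!/(2^{4}·4!) = 105 labelled perfect matchings.
For each such perfect matching H, let X_H = 1 if all 4 edges of H are present in G. Then P[X_H = 1] = p^{4} = (1/4)^{4} = 1/256.
By linearity: E[X] = Σ_H E[X_H] = 105 · p^{4} = 105 · 1/256 = 105/256.
Numerically: E[X] ≈ 0.41016.

E[X] = 105 · (1/4)^{4} = 105/256 ≈ 0.41016.


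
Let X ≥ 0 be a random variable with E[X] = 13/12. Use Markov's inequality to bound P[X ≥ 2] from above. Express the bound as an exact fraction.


μ = E[X] = 13/12, a = 2.
Markov: P[X ≥ 2] ≤ μ/a = (13/12)/2 = 13/24.
Numerically: ≈ 0.541667.
(Since a = 2 > μ = 1.083333, the bound 13/24 is < 1 and informative.)

P[X ≥ 2] ≤ 13/24 ≈ 0.541667.


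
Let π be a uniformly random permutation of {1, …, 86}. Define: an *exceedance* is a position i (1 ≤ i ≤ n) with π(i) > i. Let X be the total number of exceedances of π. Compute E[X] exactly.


Write X = Σ_{i=1}^{86} X_i, where X_i = 1_{π(i) > i}.
For each fixed i, π(i) is uniform over {1, …, 86} (marginal of a uniform permutation), so P[π(i) > i] = (n − i)/n. Summing: Σ_{i=1}^{86} (n − i)/n = (0 + 1 + … + 85)/86 = 86(86 − 1)/(2·86) = (86 − 1)/2.
Hence E[X] = Σ_{i=1}^{86} (86 − i)/86 = 85/2 ≈ 42.500.

E[X] = 85/2 = 42.500.


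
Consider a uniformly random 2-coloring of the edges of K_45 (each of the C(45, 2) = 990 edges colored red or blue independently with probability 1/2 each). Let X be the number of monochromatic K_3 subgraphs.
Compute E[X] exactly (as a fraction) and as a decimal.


Let X = Σ_S X_S over the C(45, 3) = 14190 subsets S of size 3, where X_S = 1 if the K_3 on S is monochromatic.
For a fixed S, the K_3 on S has C(3, 2) = 3 edges. P[all 3 edges red] = (1/2)^3, and likewise for blue, so P[monochromatic] = 2·(1/2)^3 = 2^{1 − 3} = 1/4.
Summing: E[X] = C(45, 3) · 2^{1 − 3} = 14190 · 1/4 = 7095/2.
Numerically: E[X] ≈ 3547.500000.

E[X] = C(45,3)·2^(1−C(3,2)) = 7095/2 ≈ 3547.500000.


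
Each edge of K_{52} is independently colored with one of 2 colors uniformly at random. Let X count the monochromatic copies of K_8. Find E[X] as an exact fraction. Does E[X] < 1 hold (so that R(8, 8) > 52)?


E[X] = C(52, 8) · 2^{1 − 28} = 752538150 · 2^{−27} = 752538150/134217728.
As a reduced fraction: E[X] = 376269075/67108864 ≈ 5.6068461.
Is E[X] < 1? NO.
Since E[X] ≥ 1, the first-moment bound is inconclusive at n = 52; it does NOT by itself certify R(8, 8) > 52.

E[X] = 376269075/67108864 ≈ 5.6068461; E[X] ≥ 1; first-moment method inconclusive here.


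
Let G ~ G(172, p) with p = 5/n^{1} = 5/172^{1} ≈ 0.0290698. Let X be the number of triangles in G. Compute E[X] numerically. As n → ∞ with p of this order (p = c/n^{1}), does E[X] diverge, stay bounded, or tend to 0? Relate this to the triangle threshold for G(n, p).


Number of potential triangles: C(172, 3) = 833340.
Each occurs with probability p³ ≈ (0.0290698)³ ≈ 2.45654471e-05.
By linearity: E[X] = C(172, 3)·p³ ≈ 833340 · 2.45654471e-05 ≈ 20.471370.
Here α = 1, so p = 5/n is exactly at the triangle threshold p ~ 1/n. Asymptotically E[X] → c³/6 = 5³/6 = 125/6 ≈ 20.833333, a bounded constant. In this regime the triangle count is asymptotically Poisson(c³/6).

E[X] ≈ 20.471370; in regime p = Θ(1/n^{1}) E[X] stays bounded (at the triangle threshold p ~ 1/n).


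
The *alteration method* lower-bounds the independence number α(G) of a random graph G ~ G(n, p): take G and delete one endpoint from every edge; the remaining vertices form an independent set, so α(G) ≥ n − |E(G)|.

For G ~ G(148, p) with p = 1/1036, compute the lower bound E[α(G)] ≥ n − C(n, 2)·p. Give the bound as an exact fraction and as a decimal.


E[|E(G)|] = C(148, 2)·p = 10878 · (1/1036) = 21/2.
E[α(G)] ≥ n − E[|E(G)|] = 148 − 21/2 = 275/2.
Numerically: ≈ 137.500000.
(This is only a lower bound; the true E[α(G)] may be larger.)

E[α(G)] ≥ 275/2 ≈ 137.500000.


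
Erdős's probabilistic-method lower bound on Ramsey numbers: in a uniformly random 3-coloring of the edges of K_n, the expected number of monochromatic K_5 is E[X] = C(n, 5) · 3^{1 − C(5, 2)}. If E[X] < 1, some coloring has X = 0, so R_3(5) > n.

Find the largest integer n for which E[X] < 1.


We need C(n, 5) · 3^{1 − 10} < 1, i.e. C(n, 5) < 3^{10 − 1} = 19683.
Check values of n near the boundary:
  n = 15: C(15, 5) = 3003; 3003 < 19683? YES
  n = 16: C(16, 5) = 4368; 4368 < 19683? YES
  n = 17: C(17, 5) = 6188; 6188 < 19683? YES
  n = 18: C(18, 5) = 8568; 8568 < 19683? YES
  n = 19: C(19, 5) = 11628; 11628 < 19683? YES
  n = 20: C(20, 5) = 15504; 15504 < 19683? YES
  n = 21: C(21, 5) = 20349; 20349 < 19683? NO
The largest n with C(n, 5) < 19683 is n = 20 (where E[X] = 5168/6561 ≈ 0.78768). Hence R_3(5) > 20, i.e. R_3(5) ≥ 21.

Largest n = 20; hence R_3(5) > 20.


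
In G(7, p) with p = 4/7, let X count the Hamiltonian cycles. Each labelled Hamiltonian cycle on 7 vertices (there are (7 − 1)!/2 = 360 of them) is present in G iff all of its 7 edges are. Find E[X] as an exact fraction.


K_7 has (7 − 1)!/2 = 360 labelled Hamiltonian cycles.
For each such Hamiltonian cycle H, let X_H = 1 if all 7 edges of H are present in G. Then P[X_H = 1] = p^{7} = (4/7)^{7} = 16384/823543.
Summing the indicators: E[X] = Σ_H E[X_H] = 360 · p^{7} = 360 · 16384/823543 = 5898240/823543.
Numerically: E[X] ≈ 7.16.

E[X] = 360 · (4/7)^{7} = 5898240/823543 ≈ 7.16.


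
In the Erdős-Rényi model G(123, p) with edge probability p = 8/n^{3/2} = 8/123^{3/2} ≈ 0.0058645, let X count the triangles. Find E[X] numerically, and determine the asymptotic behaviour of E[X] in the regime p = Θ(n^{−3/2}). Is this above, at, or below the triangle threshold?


Number of potential triangles: C(123, 3) = 302621.
Each occurs with probability p³ ≈ (0.0058645)³ ≈ 2.0169585e-07.
By linearity: E[X] = C(123, 3)·p³ ≈ 302621 · 2.0169585e-07 ≈ 0.06104.
Since α = 3/2 > 1, p = c/n^{3/2} = o(1/n) is below the triangle threshold p ~ 1/n. Asymptotically E[X] ~ (c³/6)·n^{3(1−α)} = (8³/6)·n^{-1.5} → 0, so by Markov's inequality G has no triangles w.h.p.

E[X] ≈ 0.06104; in regime p = Θ(1/n^{3/2}) E[X] tends to 0 (below the triangle threshold p ~ 1/n).


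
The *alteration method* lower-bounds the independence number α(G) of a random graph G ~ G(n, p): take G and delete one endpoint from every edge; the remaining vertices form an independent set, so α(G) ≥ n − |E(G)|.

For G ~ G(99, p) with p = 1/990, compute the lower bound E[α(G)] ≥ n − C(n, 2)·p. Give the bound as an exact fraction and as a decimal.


E[|E(G)|] = C(99, 2)·p = 4851 · (1/990) = 49/10.
E[α(G)] ≥ n − E[|E(G)|] = 99 − 49/10 = 941/10.
Numerically: ≈ 94.1000.
(This is only a lower bound; the true E[α(G)] may be larger.)

E[α(G)] ≥ 941/10 ≈ 94.1000.


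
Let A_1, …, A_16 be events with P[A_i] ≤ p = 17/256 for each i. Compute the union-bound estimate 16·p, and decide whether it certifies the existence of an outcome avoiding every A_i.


Union bound: P[∪_{i=1}^{16} A_i] ≤ Σ_i P[A_i] ≤ 16·p = 16·(17/256) = 17/16.
Numerically: 17/16 ≈ 1.0625.
Is 17/16 < 1? NO.
Since the bound 17/16 is ≥ 1, the union bound is uninformative here; it does NOT by itself certify existence.

16·p = 17/16 ≈ 1.0625; existence NOT certified by the union bound.


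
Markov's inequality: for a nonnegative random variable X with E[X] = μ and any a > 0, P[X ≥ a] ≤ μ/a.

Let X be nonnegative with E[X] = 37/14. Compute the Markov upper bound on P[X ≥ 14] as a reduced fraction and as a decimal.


μ = E[X] = 37/14, a = 14.
Markov: P[X ≥ 14] ≤ μ/a = (37/14)/14 = 37/196.
Numerically: ≈ 0.1888.
(Since a = 14 > μ = 2.6429, the bound 37/196 is < 1 and informative.)

P[X ≥ 14] ≤ 37/196 ≈ 0.1888.


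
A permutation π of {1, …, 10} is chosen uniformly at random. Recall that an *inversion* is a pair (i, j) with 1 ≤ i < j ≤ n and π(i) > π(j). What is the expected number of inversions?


Write X = Σ X_I over the C(10, 2) = 45 pairs i < j, with X_I the indicator of one inversion.
There are 45 indicators.
For each fixed pair i < j, the values π(i) and π(j) are two distinct elements of {1, …, 10} in uniformly random order; by symmetry P[π(i) > π(j)] = 1/2.
By linearity: E[X] = 45 · (1/2) = C(10, 2) · (1/2) = 45/2 = 45/2 ≈ 22.5000.

E[X] = 45/2 = 22.5000.


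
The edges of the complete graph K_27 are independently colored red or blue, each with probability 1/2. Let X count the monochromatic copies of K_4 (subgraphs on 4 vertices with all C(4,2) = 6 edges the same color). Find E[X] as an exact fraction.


Let X = Σ_S X_S over the C(27, 4) = 17550 subsets S of size 4, where X_S = 1 if the K_4 on S is monochromatic.
For a fixed S, the K_4 on S has C(4, 2) = 6 edges. P[all 6 edges red] = (1/2)^6, and likewise for blue, so P[monochromatic] = 2·(1/2)^6 = 2^{1 − 6} = 1/32.
By linearity: E[X] = C(27, 4) · 2^{1 − 6} = 17550 · 1/32 = 8775/16.
Numerically: E[X] ≈ 548.4375.

E[X] = C(27,4)·2^(1−C(4,2)) = 8775/16 ≈ 548.4375.


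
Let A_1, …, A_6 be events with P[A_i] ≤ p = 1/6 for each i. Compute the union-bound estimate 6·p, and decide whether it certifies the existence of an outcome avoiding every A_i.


Union bound: P[∪_{i=1}^{6} A_i] ≤ Σ_i P[A_i] ≤ 6·p = 6·(1/6) = 1.
Numerically: 1 ≈ 1.0000.
Is 1 < 1? NO.
Since the bound 1 is ≥ 1, the union bound is uninformative here; it does NOT by itself certify existence.

6·p = 1 ≈ 1.0000; existence NOT certified by the union bound.


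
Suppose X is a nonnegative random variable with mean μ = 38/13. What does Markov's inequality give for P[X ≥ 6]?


μ = E[X] = 38/13, a = 6.
Markov: P[X ≥ 6] ≤ μ/a = (38/13)/6 = 19/39.
Numerically: ≈ 0.487.
(Since a = 6 > μ = 2.923, the bound 19/39 is < 1 and informative.)

P[X ≥ 6] ≤ 19/39 ≈ 0.487.


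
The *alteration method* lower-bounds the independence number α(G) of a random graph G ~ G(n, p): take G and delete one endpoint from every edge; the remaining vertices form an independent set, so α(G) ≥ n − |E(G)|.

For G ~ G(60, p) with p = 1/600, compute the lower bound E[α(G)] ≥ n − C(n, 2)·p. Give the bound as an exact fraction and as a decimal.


E[|E(G)|] = C(60, 2)·p = 1770 · (1/600) = 59/20.
E[α(G)] ≥ n − E[|E(G)|] = 60 − 59/20 = 1141/20.
Numerically: ≈ 57.050000.
(This is only a lower bound; the true E[α(G)] may be larger.)

E[α(G)] ≥ 1141/20 ≈ 57.050000.


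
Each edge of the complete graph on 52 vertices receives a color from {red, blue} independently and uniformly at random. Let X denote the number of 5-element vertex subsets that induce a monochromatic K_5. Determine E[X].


Let X = Σ_S X_S over the C(52, 5) = 2598960 subsets S of size 5, where X_S = 1 if the K_5 on S is monochromatic.
For a fixed S, the K_5 on S has C(5, 2) = 10 edges. P[all 10 edges red] = (1/2)^10, and likewise for blue, so P[monochromatic] = 2·(1/2)^10 = 2^{1 − 10} = 1/512.
By linearity of expectation: E[X] = C(52, 5) · 2^{1 − 10} = 2598960 · 1/512 = 162435/32.
Numerically: E[X] ≈ 5076.0938.

E[X] = C(52,5)·2^(1−C(5,2)) = 162435/32 ≈ 5076.0938.


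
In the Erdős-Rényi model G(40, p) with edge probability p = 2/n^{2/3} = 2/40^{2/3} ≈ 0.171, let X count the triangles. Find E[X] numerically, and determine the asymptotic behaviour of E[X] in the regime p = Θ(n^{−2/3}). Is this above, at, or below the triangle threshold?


Number of potential triangles: C(40, 3) = 9880.
Each occurs with probability p³ ≈ (0.171)³ ≈ 5.00000e-03.
By linearity: E[X] = C(40, 3)·p³ ≈ 9880 · 5.00000e-03 ≈ 49.400.
Since α = 2/3 < 1, p = c/n^{2/3} ≫ 1/n is above the triangle threshold p ~ 1/n. Asymptotically E[X] ~ (c³/6)·n^{3(1−α)} = (2³/6)·n^{1} → ∞; triangles are abundant w.h.p.

E[X] ≈ 49.400; in regime p = Θ(1/n^{2/3}) E[X] diverges (above the triangle threshold p ~ 1/n).
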